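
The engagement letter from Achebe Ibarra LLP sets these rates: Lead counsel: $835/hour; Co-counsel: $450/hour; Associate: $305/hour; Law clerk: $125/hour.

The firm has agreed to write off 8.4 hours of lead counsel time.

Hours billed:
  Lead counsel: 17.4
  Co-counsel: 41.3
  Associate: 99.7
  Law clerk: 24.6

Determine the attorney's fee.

$59,583.50

Lead counsel: 17.4 × $835 = $14,529.00
Co-counsel: 41.3 × $450 = $18,585.00
Associate: 99.7 × $305 = $30,408.50
Law clerk: 24.6 × $125 = $3,075.00
Subtotal: $66,597.50
Write-off: 8.4 × $835 = $7,014.00
Total: $66,597.50 − $7,014.00 = $59,583.50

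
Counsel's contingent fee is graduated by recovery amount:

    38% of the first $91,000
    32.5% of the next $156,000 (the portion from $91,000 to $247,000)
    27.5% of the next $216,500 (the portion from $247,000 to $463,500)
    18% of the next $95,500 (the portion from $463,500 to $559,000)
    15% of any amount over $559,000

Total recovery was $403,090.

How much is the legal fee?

First $91,000 at 38% = $34,580.00
Next $156,000 at 32.5% = $50,700.00
Remaining $156,090 at 27.5% = $42,924.75
Fee: $34,580.00 + $50,700.00 + $42,924.75 = $128,204.75

$128,204.75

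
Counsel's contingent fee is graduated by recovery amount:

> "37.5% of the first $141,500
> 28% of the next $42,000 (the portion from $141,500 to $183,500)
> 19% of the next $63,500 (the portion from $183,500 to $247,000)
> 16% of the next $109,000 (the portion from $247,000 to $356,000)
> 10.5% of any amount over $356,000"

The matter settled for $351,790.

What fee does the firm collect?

$93,653.90

First $141,500 at 37.5% = $53,062.50
Next $42,000 at 28% = $11,760.00
Next $63,500 at 19% = $12,065.00
Remaining $104,790 at 16% = $16,766.40
Fee: $53,062.50 + $11,760.00 + $12,065.00 + $16,766.40 = $93,653.90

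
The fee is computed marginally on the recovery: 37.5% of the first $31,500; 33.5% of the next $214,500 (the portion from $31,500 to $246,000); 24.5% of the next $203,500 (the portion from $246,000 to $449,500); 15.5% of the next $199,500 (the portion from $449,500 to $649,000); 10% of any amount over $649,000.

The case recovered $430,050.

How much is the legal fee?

$128,762.25

First $31,500 at 37.5% = $11,812.50
Next $214,500 at 33.5% = $71,857.50
Remaining $184,050 at 24.5% = $45,092.25
Fee: $11,812.50 + $71,857.50 + $45,092.25 = $128,762.25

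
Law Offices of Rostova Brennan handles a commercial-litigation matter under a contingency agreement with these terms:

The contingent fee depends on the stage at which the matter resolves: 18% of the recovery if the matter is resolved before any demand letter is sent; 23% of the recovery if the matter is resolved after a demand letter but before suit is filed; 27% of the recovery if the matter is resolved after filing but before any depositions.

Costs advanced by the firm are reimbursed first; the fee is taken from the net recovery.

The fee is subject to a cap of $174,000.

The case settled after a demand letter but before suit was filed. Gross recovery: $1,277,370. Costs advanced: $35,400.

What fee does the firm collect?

Fee base (net of costs): $1,277,370 − $35,400 = $1,241,970
The matter settled after a demand letter but before suit was filed, so the 23% rate applies.
$1,241,970 × 23% = $285,653.10
$285,653.10 exceeds the $174,000 cap, so the fee is capped at $174,000.00.

$174,000.00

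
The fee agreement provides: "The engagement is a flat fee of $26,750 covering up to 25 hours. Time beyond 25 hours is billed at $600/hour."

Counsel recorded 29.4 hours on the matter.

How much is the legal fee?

Flat fee: $26,750.00
Excess hours: 29.4 − 25 = 4.4
Overrun: 4.4 × $600 = $2,640.00
Total: $26,750.00 + $2,640.00 = $29,390.00

$29,390.00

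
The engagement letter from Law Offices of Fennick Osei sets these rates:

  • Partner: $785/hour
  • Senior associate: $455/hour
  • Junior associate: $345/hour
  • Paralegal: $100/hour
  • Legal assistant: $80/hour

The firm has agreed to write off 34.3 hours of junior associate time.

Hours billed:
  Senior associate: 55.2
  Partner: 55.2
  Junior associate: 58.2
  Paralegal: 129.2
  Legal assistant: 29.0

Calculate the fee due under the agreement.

Partner: 55.2 × $785 = $43,332.00
Senior associate: 55.2 × $455 = $25,116.00
Junior associate: 58.2 × $345 = $20,079.00
Paralegal: 129.2 × $100 = $12,920.00
Legal assistant: 29.0 × $80 = $2,320.00
Subtotal: $103,767.00
Write-off: 34.3 × $345 = $11,833.50
Total: $103,767.00 − $11,833.50 = $91,933.50

$91,933.50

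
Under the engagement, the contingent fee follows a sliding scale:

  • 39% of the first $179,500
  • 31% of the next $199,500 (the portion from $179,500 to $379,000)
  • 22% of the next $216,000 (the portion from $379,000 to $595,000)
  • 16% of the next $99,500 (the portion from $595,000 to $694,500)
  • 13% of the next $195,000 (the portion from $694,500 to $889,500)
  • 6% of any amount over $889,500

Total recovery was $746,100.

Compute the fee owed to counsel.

$201,998.00

First $179,500 at 39% = $70,005.00
Next $199,500 at 31% = $61,845.00
Next $216,000 at 22% = $47,520.00
Next $99,500 at 16% = $15,920.00
Remaining $51,600 at 13% = $6,708.00
Fee: $70,005.00 + $61,845.00 + $47,520.00 + $15,920.00 + $6,708.00 = $201,998.00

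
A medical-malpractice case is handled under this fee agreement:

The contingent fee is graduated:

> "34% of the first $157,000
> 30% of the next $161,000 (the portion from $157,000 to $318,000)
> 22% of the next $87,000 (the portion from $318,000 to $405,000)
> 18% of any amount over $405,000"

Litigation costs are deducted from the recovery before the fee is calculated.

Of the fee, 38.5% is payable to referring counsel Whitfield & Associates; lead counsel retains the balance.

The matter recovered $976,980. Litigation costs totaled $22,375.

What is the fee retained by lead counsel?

Fee base (net of costs): $976,980 − $22,375 = $954,605
First $157,000 at 34% = $53,380.00
Next $161,000 at 30% = $48,300.00
Next $87,000 at 22% = $19,140.00
Remaining $549,605 at 18% = $98,928.90
Fee: $53,380.00 + $48,300.00 + $19,140.00 + $98,928.90 = $219,748.90
Referral share: 38.5% of $219,748.90 = $84,603.33; lead counsel retains $219,748.90 − $84,603.33 = $135,145.57.

$135,145.57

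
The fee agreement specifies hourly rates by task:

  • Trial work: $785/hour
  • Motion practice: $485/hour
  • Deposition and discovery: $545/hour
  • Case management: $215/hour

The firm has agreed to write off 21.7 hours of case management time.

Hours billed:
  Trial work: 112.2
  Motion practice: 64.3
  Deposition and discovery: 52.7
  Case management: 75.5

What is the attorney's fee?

$159,551.00

Trial work: 112.2 × $785 = $88,077.00
Motion practice: 64.3 × $485 = $31,185.50
Deposition and discovery: 52.7 × $545 = $28,721.50
Case management: 75.5 × $215 = $16,232.50
Subtotal: $164,216.50
Write-off: 21.7 × $215 = $4,665.50
Total: $164,216.50 − $4,665.50 = $159,551.00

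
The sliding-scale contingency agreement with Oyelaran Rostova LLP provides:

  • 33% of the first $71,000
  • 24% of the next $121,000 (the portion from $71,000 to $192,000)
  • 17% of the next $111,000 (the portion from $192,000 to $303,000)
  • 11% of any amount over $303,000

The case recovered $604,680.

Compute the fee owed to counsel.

First $71,000 at 33% = $23,430.00
Next $121,000 at 24% = $29,040.00
Next $111,000 at 17% = $18,870.00
Remaining $301,680 at 11% = $33,184.80
Fee: $23,430.00 + $29,040.00 + $18,870.00 + $33,184.80 = $104,524.80

$104,524.80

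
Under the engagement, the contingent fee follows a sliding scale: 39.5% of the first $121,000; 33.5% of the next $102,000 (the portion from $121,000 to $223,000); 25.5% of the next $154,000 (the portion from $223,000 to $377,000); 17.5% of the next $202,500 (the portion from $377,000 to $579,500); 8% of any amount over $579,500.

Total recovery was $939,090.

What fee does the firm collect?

First $121,000 at 39.5% = $47,795.00
Next $102,000 at 33.5% = $34,170.00
Next $154,000 at 25.5% = $39,270.00
Next $202,500 at 17.5% = $35,437.50
Remaining $359,590 at 8% = $28,767.20
Fee: $47,795.00 + $34,170.00 + $39,270.00 + $35,437.50 + $28,767.20 = $185,439.70

$185,439.70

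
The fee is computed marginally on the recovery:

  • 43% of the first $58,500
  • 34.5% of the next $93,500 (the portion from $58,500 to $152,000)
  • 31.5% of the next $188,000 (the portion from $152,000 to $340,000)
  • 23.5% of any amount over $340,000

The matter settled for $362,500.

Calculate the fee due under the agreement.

First $58,500 at 43% = $25,155.00
Next $93,500 at 34.5% = $32,257.50
Next $188,000 at 31.5% = $59,220.00
Remaining $22,500 at 23.5% = $5,287.50
Fee: $25,155.00 + $32,257.50 + $59,220.00 + $5,287.50 = $121,920.00

$121,920.00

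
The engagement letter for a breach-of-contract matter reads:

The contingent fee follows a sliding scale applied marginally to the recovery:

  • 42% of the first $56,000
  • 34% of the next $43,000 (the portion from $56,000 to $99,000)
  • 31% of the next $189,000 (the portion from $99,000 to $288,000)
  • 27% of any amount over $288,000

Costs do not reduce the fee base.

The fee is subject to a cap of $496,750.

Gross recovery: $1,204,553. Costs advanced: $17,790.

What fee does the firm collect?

Fee base is the gross recovery, $1,204,553; costs are reimbursed separately.
First $56,000 at 42% = $23,520.00
Next $43,000 at 34% = $14,620.00
Next $189,000 at 31% = $58,590.00
Remaining $916,553 at 27% = $247,469.31
Fee: $23,520.00 + $14,620.00 + $58,590.00 + $247,469.31 = $344,199.31
$344,199.31 is under the $496,750 cap.

$344,199.31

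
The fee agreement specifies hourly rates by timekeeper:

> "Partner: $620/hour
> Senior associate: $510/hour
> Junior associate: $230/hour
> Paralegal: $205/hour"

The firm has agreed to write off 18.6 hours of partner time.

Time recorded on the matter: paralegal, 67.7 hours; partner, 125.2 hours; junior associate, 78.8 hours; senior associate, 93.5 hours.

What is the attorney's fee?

$145,779.50

Partner: 125.2 × $620 = $77,624.00
Senior associate: 93.5 × $510 = $47,685.00
Junior associate: 78.8 × $230 = $18,124.00
Paralegal: 67.7 × $205 = $13,878.50
Subtotal: $157,311.50
Write-off: 18.6 × $620 = $11,532.00
Total: $157,311.50 − $11,532.00 = $145,779.50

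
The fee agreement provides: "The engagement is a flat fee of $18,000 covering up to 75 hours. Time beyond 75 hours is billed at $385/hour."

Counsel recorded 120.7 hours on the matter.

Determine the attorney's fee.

$35,594.50

Flat fee: $18,000.00
Excess hours: 120.7 − 75 = 45.7
Overrun: 45.7 × $385 = $17,594.50
Total: $18,000.00 + $17,594.50 = $35,594.50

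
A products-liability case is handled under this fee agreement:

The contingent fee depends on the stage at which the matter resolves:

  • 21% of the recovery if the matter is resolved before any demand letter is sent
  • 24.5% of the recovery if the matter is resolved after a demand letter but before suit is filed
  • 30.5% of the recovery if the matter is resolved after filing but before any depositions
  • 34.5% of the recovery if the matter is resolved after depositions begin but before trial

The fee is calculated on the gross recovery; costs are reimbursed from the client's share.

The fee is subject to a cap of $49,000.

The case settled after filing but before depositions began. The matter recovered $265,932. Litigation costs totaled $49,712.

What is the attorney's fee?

Fee base is the gross recovery, $265,932; costs are reimbursed separately.
The matter settled after filing but before depositions began, so the 30.5% rate applies.
$265,932 × 30.5% = $81,109.26
$81,109.26 exceeds the $49,000 cap, so the fee is capped at $49,000.00.

$49,000.00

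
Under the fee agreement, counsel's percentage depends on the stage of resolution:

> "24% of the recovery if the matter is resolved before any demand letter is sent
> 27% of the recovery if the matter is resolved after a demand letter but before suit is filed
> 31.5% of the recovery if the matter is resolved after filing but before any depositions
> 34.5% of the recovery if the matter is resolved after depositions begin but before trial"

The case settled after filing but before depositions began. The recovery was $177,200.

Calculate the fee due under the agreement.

The matter settled after filing but before depositions began, so the 31.5% rate applies.
$177,200 × 31.5% = $55,818.00

$55,818.00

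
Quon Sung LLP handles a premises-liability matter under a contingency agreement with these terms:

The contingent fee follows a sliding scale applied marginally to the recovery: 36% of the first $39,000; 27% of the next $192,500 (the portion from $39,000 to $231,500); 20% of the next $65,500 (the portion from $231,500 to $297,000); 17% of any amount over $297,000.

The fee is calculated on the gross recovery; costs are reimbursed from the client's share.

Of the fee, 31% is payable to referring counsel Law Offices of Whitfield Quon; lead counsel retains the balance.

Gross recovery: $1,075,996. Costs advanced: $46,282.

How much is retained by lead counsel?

Fee base is the gross recovery, $1,075,996; costs are reimbursed separately.
First $39,000 at 36% = $14,040.00
Next $192,500 at 27% = $51,975.00
Next $65,500 at 20% = $13,100.00
Remaining $778,996 at 17% = $132,429.32
Fee: $14,040.00 + $51,975.00 + $13,100.00 + $132,429.32 = $211,544.32
Referral share: 31% of $211,544.32 = $65,578.74; lead counsel retains $211,544.32 − $65,578.74 = $145,965.58.

$145,965.58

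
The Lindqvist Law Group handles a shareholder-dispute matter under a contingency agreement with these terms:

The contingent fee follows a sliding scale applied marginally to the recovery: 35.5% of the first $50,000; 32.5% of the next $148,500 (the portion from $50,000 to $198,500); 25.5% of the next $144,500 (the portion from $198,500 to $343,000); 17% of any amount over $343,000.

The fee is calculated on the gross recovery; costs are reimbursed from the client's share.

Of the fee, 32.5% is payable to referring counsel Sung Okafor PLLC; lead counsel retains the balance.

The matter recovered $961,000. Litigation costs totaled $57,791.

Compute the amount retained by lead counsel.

Fee base is the gross recovery, $961,000; costs are reimbursed separately.
First $50,000 at 35.5% = $17,750.00
Next $148,500 at 32.5% = $48,262.50
Next $144,500 at 25.5% = $36,847.50
Remaining $618,000 at 17% = $105,060.00
Fee: $17,750.00 + $48,262.50 + $36,847.50 + $105,060.00 = $207,920.00
Referral share: 32.5% of $207,920.00 = $67,574.00; lead counsel retains $207,920.00 − $67,574.00 = $140,346.00.

$140,346.00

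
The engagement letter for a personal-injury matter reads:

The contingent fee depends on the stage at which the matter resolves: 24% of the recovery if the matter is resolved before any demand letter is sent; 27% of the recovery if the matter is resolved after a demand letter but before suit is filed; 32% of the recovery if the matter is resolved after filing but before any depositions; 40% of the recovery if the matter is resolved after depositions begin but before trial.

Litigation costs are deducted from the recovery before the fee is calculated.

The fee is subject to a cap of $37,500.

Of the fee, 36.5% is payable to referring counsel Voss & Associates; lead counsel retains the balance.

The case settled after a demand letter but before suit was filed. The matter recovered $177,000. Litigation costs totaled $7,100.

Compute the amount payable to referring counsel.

Fee base (net of costs): $177,000 − $7,100 = $169,900
The matter settled after a demand letter but before suit was filed, so the 27% rate applies.
$169,900 × 27% = $45,873.00
$45,873.00 exceeds the $37,500 cap, so the fee is capped at $37,500.00.
Referral share: 36.5% of $37,500.00 = $13,687.50; lead counsel retains $37,500.00 − $13,687.50 = $23,812.50.

$13,687.50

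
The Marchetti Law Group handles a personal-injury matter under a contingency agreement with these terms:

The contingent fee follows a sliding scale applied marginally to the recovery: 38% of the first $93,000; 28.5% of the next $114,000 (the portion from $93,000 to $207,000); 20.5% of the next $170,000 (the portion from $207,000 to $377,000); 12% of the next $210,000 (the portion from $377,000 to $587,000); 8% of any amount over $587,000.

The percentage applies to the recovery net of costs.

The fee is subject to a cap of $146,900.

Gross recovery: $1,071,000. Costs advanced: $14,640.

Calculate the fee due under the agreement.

$146,900.00

Fee base (net of costs): $1,071,000 − $14,640 = $1,056,360
First $93,000 at 38% = $35,340.00
Next $114,000 at 28.5% = $32,490.00
Next $170,000 at 20.5% = $34,850.00
Next $210,000 at 12% = $25,200.00
Remaining $469,360 at 8% = $37,548.80
Fee: $35,340.00 + $32,490.00 + $34,850.00 + $25,200.00 + $37,548.80 = $165,428.80
$165,428.80 exceeds the $146,900 cap, so the fee is capped at $146,900.00.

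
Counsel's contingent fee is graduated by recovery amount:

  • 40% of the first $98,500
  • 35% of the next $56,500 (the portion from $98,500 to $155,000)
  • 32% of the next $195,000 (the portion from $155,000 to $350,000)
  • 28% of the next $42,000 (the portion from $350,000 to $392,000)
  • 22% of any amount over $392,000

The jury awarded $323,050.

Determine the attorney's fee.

$112,951.00

First $98,500 at 40% = $39,400.00
Next $56,500 at 35% = $19,775.00
Remaining $168,050 at 32% = $53,776.00
Fee: $39,400.00 + $19,775.00 + $53,776.00 = $112,951.00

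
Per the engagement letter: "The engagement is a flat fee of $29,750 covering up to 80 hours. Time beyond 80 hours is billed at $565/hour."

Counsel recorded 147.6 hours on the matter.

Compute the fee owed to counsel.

$67,944.00

Flat fee: $29,750.00
Excess hours: 147.6 − 80 = 67.6
Overrun: 67.6 × $565 = $38,194.00
Total: $29,750.00 + $38,194.00 = $67,944.00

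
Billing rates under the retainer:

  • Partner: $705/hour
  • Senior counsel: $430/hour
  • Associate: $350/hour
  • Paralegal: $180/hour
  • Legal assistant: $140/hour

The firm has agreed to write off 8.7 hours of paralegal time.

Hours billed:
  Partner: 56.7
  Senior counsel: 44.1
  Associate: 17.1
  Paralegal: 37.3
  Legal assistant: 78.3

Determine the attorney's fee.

Partner: 56.7 × $705 = $39,973.50
Senior counsel: 44.1 × $430 = $18,963.00
Associate: 17.1 × $350 = $5,985.00
Paralegal: 37.3 × $180 = $6,714.00
Legal assistant: 78.3 × $140 = $10,962.00
Subtotal: $82,597.50
Write-off: 8.7 × $180 = $1,566.00
Total: $82,597.50 − $1,566.00 = $81,031.50

$81,031.50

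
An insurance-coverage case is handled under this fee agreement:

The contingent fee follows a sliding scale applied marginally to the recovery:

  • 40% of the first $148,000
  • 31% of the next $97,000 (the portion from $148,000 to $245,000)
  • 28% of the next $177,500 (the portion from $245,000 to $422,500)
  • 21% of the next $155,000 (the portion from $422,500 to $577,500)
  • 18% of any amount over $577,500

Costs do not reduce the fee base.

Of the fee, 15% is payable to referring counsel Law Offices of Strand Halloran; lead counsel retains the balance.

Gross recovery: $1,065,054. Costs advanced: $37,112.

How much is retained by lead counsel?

Fee base is the gross recovery, $1,065,054; costs are reimbursed separately.
First $148,000 at 40% = $59,200.00
Next $97,000 at 31% = $30,070.00
Next $177,500 at 28% = $49,700.00
Next $155,000 at 21% = $32,550.00
Remaining $487,554 at 18% = $87,759.72
Fee: $59,200.00 + $30,070.00 + $49,700.00 + $32,550.00 + $87,759.72 = $259,279.72
Referral share: 15% of $259,279.72 = $38,891.96; lead counsel retains $259,279.72 − $38,891.96 = $220,387.76.

$220,387.76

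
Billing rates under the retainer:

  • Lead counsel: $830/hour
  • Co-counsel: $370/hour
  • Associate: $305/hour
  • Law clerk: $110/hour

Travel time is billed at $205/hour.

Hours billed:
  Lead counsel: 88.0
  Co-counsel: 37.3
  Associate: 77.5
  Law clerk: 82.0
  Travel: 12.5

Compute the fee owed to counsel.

$122,061.00

Lead counsel: 88.0 × $830 = $73,040.00
Co-counsel: 37.3 × $370 = $13,801.00
Associate: 77.5 × $305 = $23,637.50
Law clerk: 82.0 × $110 = $9,020.00
Subtotal: $73,040.00 + $13,801.00 + $23,637.50 + $9,020.00 = $119,498.50
Travel: 12.5 × $205 = $2,562.50
Total: $119,498.50 + $2,562.50 = $122,061.00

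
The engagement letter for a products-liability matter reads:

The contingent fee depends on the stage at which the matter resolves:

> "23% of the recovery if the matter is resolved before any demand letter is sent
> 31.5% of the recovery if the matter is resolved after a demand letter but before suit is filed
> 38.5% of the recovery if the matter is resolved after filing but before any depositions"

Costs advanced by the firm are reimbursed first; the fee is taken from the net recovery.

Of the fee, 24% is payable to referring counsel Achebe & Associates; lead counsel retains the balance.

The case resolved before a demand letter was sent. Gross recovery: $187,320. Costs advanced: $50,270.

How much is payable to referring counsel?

$7,565.16

Fee base (net of costs): $187,320 − $50,270 = $137,050
The matter resolved before a demand letter was sent, so the 23% rate applies.
$137,050 × 23% = $31,521.50
Referral share: 24% of $31,521.50 = $7,565.16; lead counsel retains $31,521.50 − $7,565.16 = $23,956.34.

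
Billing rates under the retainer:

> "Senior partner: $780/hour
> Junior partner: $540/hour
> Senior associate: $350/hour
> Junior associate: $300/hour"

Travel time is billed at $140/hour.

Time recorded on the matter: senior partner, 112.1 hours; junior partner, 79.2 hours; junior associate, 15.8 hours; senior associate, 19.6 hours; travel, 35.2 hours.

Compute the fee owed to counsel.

Senior partner: 112.1 × $780 = $87,438.00
Junior partner: 79.2 × $540 = $42,768.00
Senior associate: 19.6 × $350 = $6,860.00
Junior associate: 15.8 × $300 = $4,740.00
Subtotal: $87,438.00 + $42,768.00 + $6,860.00 + $4,740.00 = $141,806.00
Travel: 35.2 × $140 = $4,928.00
Total: $141,806.00 + $4,928.00 = $146,734.00

$146,734.00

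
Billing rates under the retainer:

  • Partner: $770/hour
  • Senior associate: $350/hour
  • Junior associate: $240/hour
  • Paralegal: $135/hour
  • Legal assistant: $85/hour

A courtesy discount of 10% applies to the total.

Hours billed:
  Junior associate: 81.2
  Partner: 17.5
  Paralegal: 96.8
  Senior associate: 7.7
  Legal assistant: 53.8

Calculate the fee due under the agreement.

$47,969.10

Partner: 17.5 × $770 = $13,475.00
Senior associate: 7.7 × $350 = $2,695.00
Junior associate: 81.2 × $240 = $19,488.00
Paralegal: 96.8 × $135 = $13,068.00
Legal assistant: 53.8 × $85 = $4,573.00
Subtotal: $53,299.00
Less 10% discount: −$5,329.90
Total: $53,299.00 − $5,329.90 = $47,969.10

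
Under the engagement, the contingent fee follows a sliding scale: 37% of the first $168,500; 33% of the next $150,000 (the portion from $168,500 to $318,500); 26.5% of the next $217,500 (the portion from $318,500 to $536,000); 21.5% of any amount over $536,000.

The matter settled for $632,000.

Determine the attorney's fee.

$190,122.50

First $168,500 at 37% = $62,345.00
Next $150,000 at 33% = $49,500.00
Next $217,500 at 26.5% = $57,637.50
Remaining $96,000 at 21.5% = $20,640.00
Fee: $62,345.00 + $49,500.00 + $57,637.50 + $20,640.00 = $190,122.50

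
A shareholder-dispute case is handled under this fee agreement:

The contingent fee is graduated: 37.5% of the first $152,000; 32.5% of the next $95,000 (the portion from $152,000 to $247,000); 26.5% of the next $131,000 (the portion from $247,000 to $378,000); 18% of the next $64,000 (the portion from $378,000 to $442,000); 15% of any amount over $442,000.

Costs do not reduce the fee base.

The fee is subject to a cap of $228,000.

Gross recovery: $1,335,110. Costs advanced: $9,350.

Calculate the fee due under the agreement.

$228,000.00

Fee base is the gross recovery, $1,335,110; costs are reimbursed separately.
First $152,000 at 37.5% = $57,000.00
Next $95,000 at 32.5% = $30,875.00
Next $131,000 at 26.5% = $34,715.00
Next $64,000 at 18% = $11,520.00
Remaining $893,110 at 15% = $133,966.50
Fee: $57,000.00 + $30,875.00 + $34,715.00 + $11,520.00 + $133,966.50 = $268,076.50
$268,076.50 exceeds the $228,000 cap, so the fee is capped at $228,000.00.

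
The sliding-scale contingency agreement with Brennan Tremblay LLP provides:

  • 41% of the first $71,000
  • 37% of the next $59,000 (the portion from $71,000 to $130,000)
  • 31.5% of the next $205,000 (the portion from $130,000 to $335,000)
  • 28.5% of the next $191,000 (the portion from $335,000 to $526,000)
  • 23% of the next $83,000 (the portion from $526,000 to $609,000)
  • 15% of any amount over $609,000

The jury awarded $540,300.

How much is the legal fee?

$173,239.00

First $71,000 at 41% = $29,110.00
Next $59,000 at 37% = $21,830.00
Next $205,000 at 31.5% = $64,575.00
Next $191,000 at 28.5% = $54,435.00
Remaining $14,300 at 23% = $3,289.00
Fee: $29,110.00 + $21,830.00 + $64,575.00 + $54,435.00 + $3,289.00 = $173,239.00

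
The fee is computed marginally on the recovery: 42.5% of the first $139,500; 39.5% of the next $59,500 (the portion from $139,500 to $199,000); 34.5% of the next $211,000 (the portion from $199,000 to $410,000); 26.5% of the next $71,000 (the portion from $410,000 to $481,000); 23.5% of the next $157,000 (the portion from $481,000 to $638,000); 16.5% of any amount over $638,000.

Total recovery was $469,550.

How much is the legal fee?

First $139,500 at 42.5% = $59,287.50
Next $59,500 at 39.5% = $23,502.50
Next $211,000 at 34.5% = $72,795.00
Remaining $59,550 at 26.5% = $15,780.75
Fee: $59,287.50 + $23,502.50 + $72,795.00 + $15,780.75 = $171,365.75

$171,365.75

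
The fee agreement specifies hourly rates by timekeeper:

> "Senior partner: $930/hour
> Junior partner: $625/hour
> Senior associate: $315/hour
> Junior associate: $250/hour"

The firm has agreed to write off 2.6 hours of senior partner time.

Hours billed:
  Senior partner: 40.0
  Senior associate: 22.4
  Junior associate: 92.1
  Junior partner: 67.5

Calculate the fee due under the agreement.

Senior partner: 40.0 × $930 = $37,200.00
Junior partner: 67.5 × $625 = $42,187.50
Senior associate: 22.4 × $315 = $7,056.00
Junior associate: 92.1 × $250 = $23,025.00
Subtotal: $109,468.50
Write-off: 2.6 × $930 = $2,418.00
Total: $109,468.50 − $2,418.00 = $107,050.50

$107,050.50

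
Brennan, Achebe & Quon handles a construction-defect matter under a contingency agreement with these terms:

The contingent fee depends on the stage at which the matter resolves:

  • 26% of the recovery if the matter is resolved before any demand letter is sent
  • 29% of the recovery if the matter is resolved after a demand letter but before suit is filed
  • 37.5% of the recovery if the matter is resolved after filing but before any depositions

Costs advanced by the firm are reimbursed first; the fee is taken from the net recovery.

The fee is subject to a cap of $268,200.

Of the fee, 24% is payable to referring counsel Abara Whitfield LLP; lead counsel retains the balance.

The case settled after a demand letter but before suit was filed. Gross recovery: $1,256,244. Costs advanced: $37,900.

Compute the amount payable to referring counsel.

$64,368.00

Fee base (net of costs): $1,256,244 − $37,900 = $1,218,344
The matter settled after a demand letter but before suit was filed, so the 29% rate applies.
$1,218,344 × 29% = $353,319.76
$353,319.76 exceeds the $268,200 cap, so the fee is capped at $268,200.00.
Referral share: 24% of $268,200.00 = $64,368.00; lead counsel retains $268,200.00 − $64,368.00 = $203,832.00.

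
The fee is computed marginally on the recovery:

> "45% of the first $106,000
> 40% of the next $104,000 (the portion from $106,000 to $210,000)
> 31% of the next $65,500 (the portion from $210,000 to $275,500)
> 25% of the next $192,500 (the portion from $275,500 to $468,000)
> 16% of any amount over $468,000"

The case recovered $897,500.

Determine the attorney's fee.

$226,450.00

First $106,000 at 45% = $47,700.00
Next $104,000 at 40% = $41,600.00
Next $65,500 at 31% = $20,305.00
Next $192,500 at 25% = $48,125.00
Remaining $429,500 at 16% = $68,720.00
Fee: $47,700.00 + $41,600.00 + $20,305.00 + $48,125.00 + $68,720.00 = $226,450.00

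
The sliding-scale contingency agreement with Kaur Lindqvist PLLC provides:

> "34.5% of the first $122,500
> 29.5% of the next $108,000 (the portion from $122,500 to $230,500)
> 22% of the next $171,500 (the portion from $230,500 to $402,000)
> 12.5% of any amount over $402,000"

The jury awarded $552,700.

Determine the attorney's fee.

$130,690.00

First $122,500 at 34.5% = $42,262.50
Next $108,000 at 29.5% = $31,860.00
Next $171,500 at 22% = $37,730.00
Remaining $150,700 at 12.5% = $18,837.50
Fee: $42,262.50 + $31,860.00 + $37,730.00 + $18,837.50 = $130,690.00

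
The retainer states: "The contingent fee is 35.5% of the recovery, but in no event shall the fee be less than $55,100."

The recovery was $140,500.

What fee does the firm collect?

$55,100.00

35.5% of $140,500 = $49,877.50
That is below the $55,100 minimum, so the minimum applies.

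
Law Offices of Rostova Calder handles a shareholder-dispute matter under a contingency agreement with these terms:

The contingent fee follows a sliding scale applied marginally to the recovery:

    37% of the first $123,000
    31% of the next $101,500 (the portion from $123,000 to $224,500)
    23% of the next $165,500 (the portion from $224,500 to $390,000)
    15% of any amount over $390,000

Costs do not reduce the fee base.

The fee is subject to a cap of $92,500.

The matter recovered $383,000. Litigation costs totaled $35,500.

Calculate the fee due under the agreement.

Fee base is the gross recovery, $383,000; costs are reimbursed separately.
First $123,000 at 37% = $45,510.00
Next $101,500 at 31% = $31,465.00
Remaining $158,500 at 23% = $36,455.00
Fee: $45,510.00 + $31,465.00 + $36,455.00 = $113,430.00
$113,430.00 exceeds the $92,500 cap, so the fee is capped at $92,500.00.

$92,500.00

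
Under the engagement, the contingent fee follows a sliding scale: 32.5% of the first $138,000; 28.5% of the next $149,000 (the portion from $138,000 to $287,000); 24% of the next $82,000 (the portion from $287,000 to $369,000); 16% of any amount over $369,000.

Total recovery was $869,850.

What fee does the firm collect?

$187,131.00

First $138,000 at 32.5% = $44,850.00
Next $149,000 at 28.5% = $42,465.00
Next $82,000 at 24% = $19,680.00
Remaining $500,850 at 16% = $80,136.00
Fee: $44,850.00 + $42,465.00 + $19,680.00 + $80,136.00 = $187,131.00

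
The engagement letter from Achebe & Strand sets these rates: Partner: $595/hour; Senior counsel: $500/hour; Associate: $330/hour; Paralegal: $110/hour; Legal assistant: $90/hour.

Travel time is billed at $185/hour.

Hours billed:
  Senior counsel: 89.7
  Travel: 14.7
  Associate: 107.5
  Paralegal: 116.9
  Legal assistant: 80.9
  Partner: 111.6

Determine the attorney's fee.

Partner: 111.6 × $595 = $66,402.00
Senior counsel: 89.7 × $500 = $44,850.00
Associate: 107.5 × $330 = $35,475.00
Paralegal: 116.9 × $110 = $12,859.00
Legal assistant: 80.9 × $90 = $7,281.00
Subtotal: $66,402.00 + $44,850.00 + $35,475.00 + $12,859.00 + $7,281.00 = $166,867.00
Travel: 14.7 × $185 = $2,719.50
Total: $166,867.00 + $2,719.50 = $169,586.50

$169,586.50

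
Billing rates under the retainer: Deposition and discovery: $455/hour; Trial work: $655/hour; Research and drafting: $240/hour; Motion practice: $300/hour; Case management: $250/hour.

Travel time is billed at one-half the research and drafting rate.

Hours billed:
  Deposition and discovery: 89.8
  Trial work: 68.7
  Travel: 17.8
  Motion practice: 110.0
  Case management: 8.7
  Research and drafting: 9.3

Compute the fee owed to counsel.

Deposition and discovery: 89.8 × $455 = $40,859.00
Trial work: 68.7 × $655 = $44,998.50
Research and drafting: 9.3 × $240 = $2,232.00
Motion practice: 110.0 × $300 = $33,000.00
Case management: 8.7 × $250 = $2,175.00
Subtotal: $40,859.00 + $44,998.50 + $2,232.00 + $33,000.00 + $2,175.00 = $123,264.50
Travel: 17.8 × ($240 ÷ 2) = 17.8 × $120.00 = $2,136.00
Total: $123,264.50 + $2,136.00 = $125,400.50

$125,400.50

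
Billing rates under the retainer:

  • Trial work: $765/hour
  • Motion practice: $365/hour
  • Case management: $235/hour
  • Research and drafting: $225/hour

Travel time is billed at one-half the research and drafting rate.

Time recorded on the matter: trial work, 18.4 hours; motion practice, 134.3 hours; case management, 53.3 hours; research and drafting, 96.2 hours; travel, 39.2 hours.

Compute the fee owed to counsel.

$101,676.00

Trial work: 18.4 × $765 = $14,076.00
Motion practice: 134.3 × $365 = $49,019.50
Case management: 53.3 × $235 = $12,525.50
Research and drafting: 96.2 × $225 = $21,645.00
Subtotal: $14,076.00 + $49,019.50 + $12,525.50 + $21,645.00 = $97,266.00
Travel: 39.2 × ($225 ÷ 2) = 39.2 × $112.50 = $4,410.00
Total: $97,266.00 + $4,410.00 = $101,676.00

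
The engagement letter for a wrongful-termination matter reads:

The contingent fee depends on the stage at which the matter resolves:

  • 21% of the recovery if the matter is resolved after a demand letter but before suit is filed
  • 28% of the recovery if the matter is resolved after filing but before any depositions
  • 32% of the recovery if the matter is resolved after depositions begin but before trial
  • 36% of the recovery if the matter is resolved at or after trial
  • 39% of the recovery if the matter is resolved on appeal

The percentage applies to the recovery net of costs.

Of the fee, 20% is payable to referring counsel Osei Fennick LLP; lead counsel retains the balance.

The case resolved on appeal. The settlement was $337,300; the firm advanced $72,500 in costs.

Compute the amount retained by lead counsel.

Fee base (net of costs): $337,300 − $72,500 = $264,800
The matter resolved on appeal, so the 39% rate applies.
$264,800 × 39% = $103,272.00
Referral share: 20% of $103,272.00 = $20,654.40; lead counsel retains $103,272.00 − $20,654.40 = $82,617.60.

$82,617.60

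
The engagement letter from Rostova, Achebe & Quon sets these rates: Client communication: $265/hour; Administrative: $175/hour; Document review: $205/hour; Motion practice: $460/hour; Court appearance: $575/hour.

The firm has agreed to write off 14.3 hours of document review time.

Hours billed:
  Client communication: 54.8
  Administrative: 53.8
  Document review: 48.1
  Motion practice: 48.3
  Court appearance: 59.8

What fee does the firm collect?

Client communication: 54.8 × $265 = $14,522.00
Administrative: 53.8 × $175 = $9,415.00
Document review: 48.1 × $205 = $9,860.50
Motion practice: 48.3 × $460 = $22,218.00
Court appearance: 59.8 × $575 = $34,385.00
Subtotal: $90,400.50
Write-off: 14.3 × $205 = $2,931.50
Total: $90,400.50 − $2,931.50 = $87,469.00

$87,469.00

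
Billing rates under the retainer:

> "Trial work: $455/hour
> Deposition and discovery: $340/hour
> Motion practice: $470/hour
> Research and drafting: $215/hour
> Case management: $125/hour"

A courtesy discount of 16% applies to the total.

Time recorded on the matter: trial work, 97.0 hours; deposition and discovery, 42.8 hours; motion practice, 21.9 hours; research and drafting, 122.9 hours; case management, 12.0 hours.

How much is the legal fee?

$81,398.94

Trial work: 97.0 × $455 = $44,135.00
Deposition and discovery: 42.8 × $340 = $14,552.00
Motion practice: 21.9 × $470 = $10,293.00
Research and drafting: 122.9 × $215 = $26,423.50
Case management: 12.0 × $125 = $1,500.00
Subtotal: $96,903.50
Less 16% discount: −$15,504.56
Total: $96,903.50 − $15,504.56 = $81,398.94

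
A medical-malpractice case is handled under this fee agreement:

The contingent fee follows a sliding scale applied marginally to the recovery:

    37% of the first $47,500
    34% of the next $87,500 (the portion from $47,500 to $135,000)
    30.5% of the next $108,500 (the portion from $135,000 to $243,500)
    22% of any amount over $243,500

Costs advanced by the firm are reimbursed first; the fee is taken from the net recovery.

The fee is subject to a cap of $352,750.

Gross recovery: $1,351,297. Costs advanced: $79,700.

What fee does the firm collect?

$306,598.84

Fee base (net of costs): $1,351,297 − $79,700 = $1,271,597
First $47,500 at 37% = $17,575.00
Next $87,500 at 34% = $29,750.00
Next $108,500 at 30.5% = $33,092.50
Remaining $1,028,097 at 22% = $226,181.34
Fee: $17,575.00 + $29,750.00 + $33,092.50 + $226,181.34 = $306,598.84
$306,598.84 is under the $352,750 cap.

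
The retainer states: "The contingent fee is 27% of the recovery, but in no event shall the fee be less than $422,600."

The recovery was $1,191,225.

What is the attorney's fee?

$422,600.00

27% of $1,191,225 = $321,630.75
That is below the $422,600 minimum, so the minimum applies.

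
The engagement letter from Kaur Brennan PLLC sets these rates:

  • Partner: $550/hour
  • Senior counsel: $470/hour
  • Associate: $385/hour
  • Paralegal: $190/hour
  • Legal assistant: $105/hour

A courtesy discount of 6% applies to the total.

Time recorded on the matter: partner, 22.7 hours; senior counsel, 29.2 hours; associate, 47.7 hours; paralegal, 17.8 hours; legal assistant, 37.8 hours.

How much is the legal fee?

$48,809.03

Partner: 22.7 × $550 = $12,485.00
Senior counsel: 29.2 × $470 = $13,724.00
Associate: 47.7 × $385 = $18,364.50
Paralegal: 17.8 × $190 = $3,382.00
Legal assistant: 37.8 × $105 = $3,969.00
Subtotal: $51,924.50
Less 6% discount: −$3,115.47
Total: $51,924.50 − $3,115.47 = $48,809.03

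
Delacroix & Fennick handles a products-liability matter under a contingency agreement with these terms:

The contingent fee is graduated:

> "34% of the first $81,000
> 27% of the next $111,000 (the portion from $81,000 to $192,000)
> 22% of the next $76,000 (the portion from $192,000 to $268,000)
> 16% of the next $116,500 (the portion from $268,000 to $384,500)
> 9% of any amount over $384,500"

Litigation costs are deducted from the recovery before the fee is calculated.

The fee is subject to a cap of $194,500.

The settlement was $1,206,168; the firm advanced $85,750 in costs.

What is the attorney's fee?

Fee base (net of costs): $1,206,168 − $85,750 = $1,120,418
First $81,000 at 34% = $27,540.00
Next $111,000 at 27% = $29,970.00
Next $76,000 at 22% = $16,720.00
Next $116,500 at 16% = $18,640.00
Remaining $735,918 at 9% = $66,232.62
Fee: $27,540.00 + $29,970.00 + $16,720.00 + $18,640.00 + $66,232.62 = $159,102.62
$159,102.62 is under the $194,500 cap.

$159,102.62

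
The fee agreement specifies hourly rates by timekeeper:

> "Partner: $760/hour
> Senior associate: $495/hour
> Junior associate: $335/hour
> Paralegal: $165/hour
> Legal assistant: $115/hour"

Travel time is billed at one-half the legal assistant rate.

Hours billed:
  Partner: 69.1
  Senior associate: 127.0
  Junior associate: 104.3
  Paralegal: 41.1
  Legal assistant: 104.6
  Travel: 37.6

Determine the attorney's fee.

$171,294.00

Partner: 69.1 × $760 = $52,516.00
Senior associate: 127.0 × $495 = $62,865.00
Junior associate: 104.3 × $335 = $34,940.50
Paralegal: 41.1 × $165 = $6,781.50
Legal assistant: 104.6 × $115 = $12,029.00
Subtotal: $52,516.00 + $62,865.00 + $34,940.50 + $6,781.50 + $12,029.00 = $169,132.00
Travel: 37.6 × ($115 ÷ 2) = 37.6 × $57.50 = $2,162.00
Total: $169,132.00 + $2,162.00 = $171,294.00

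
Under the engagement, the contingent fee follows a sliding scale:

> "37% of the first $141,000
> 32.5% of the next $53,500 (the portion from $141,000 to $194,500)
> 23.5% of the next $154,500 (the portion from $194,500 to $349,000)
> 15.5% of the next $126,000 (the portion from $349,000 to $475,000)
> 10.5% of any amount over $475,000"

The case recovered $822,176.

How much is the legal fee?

First $141,000 at 37% = $52,170.00
Next $53,500 at 32.5% = $17,387.50
Next $154,500 at 23.5% = $36,307.50
Next $126,000 at 15.5% = $19,530.00
Remaining $347,176 at 10.5% = $36,453.48
Fee: $52,170.00 + $17,387.50 + $36,307.50 + $19,530.00 + $36,453.48 = $161,848.48

$161,848.48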